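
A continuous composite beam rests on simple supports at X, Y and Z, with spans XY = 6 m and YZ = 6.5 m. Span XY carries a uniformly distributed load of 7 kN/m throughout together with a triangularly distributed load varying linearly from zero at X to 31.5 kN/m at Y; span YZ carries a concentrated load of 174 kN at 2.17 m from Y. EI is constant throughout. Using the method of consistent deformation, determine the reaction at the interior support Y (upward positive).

Release continuity at Y by inserting a hinge; the redundant is the internal moment M_Y. The primary structure is two simply-supported spans XY and YZ.
End slopes at the hinge Y, treating each span as simply supported:
  span XY: UDL 7: wL³/(24EI) = 63/EI
  span XY: triangular load, peak 31.5: w₀L³/(45EI) = 151.2/EI
  span YZ: point load 174 at a = 2.17: Pab(L + b)/(6LEI) = 454/EI
  relative rotation θ_0 = (214.2 + 454)/EI = 668.2/EI
A unit hogging moment at Y produces rotation L₁/(3EI) + L₂/(3EI) = 4.167/EI.
Compatibility: M_Y·(L₁+L₂)/(3EI) = θ_0, giving M_Y = 160.4 kN·m (hogging).
Span XY, ΣM about X with M_Y applied at Y: R_Y^{XY}·6 = 504 + 160.4, so R_Y^{XY} = 110.7 kN and R_X = 136.5 − 110.7 = 25.77 kN.
Span YZ, ΣM about Z: R_Y^{YZ}·6.5 = 753.4 + 160.4, so R_Y^{YZ} = 140.6 kN and R_Z = 174 − 140.6 = 33.42 kN.
R_Y = 110.7 + 140.6 = 251.3 kN.

R_Y = 251.3 kN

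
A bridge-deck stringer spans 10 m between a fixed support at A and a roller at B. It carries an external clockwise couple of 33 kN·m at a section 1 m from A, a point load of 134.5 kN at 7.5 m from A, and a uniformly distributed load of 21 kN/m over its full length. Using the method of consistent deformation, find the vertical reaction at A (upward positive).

Remove the prop at B; the released (primary) structure is a cantilever built in at A.
Primary-structure tip deflection at B by superposition:
  clockwise couple 33 at a = 1: M₀a(2L − a)/(2EI) = 313.5/EI
  point load 134.5 at a = 7.5: Pa²(3L − a)/(6EI) = 28371/EI
  UDL 21: wL⁴/(8EI) = 26250/EI
  δ_0 = 54935/EI
Flexibility coefficient — unit upward force at B: δ_{BB} = L³/(3EI) = 333.3/EI.
The prop prevents deflection at B: R_B = δ_0/δ_{BB} = 54935/333.3 = 164.8 kN.
Vertical equilibrium: R_A = ΣP − R_B = 344.5 − 164.8 = 179.7 kN.

R_A = 179.7 kN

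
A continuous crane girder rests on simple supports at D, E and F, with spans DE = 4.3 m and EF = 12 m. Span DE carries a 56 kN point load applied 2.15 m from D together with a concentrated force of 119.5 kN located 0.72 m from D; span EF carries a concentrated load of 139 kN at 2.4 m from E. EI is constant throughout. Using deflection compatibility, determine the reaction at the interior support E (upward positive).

Insert a hinge at E; M_E is the redundant, and each span becomes simply supported.
End slopes at the hinge E, treating each span as simply supported:
  span DE: point load 56 at a = 2.15: Pab(L + a)/(6LEI) = 64.72/EI
  span DE: point load 119.5 at a = 0.72: Pab(L + a)/(6LEI) = 59.93/EI
  span EF: point load 139 at a = 2.4: Pab(L + b)/(6LEI) = 960.8/EI
  relative rotation θ_0 = (124.6 + 960.8)/EI = 1085/EI
A unit hogging moment at E produces rotation L₁/(3EI) + L₂/(3EI) = 5.433/EI.
Compatibility: M_E·(L₁+L₂)/(3EI) = θ_0, giving M_E = 199.8 kN·m (hogging).
Span DE, ΣM about D with M_E applied at E: R_E^{DE}·4.3 = 206.4 + 199.8, so R_E^{DE} = 94.47 kN and R_D = 175.5 − 94.47 = 81.03 kN.
Span EF, ΣM about F: R_E^{EF}·12 = 1334 + 199.8, so R_E^{EF} = 127.8 kN and R_F = 139 − 127.8 = 11.15 kN.
R_E = 94.47 + 127.8 = 222.3 kN.

R_E = 222.3 kN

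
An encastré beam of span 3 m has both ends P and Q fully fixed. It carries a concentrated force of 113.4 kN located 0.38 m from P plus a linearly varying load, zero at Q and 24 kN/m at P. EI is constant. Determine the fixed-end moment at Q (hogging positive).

Release both end moments; the primary structure is a simply-supported span PQ with redundants M_P and M_Q.
On the primary (simply-supported) span, the end slopes from the loading are:
  at P: point load 113.4 at a = 0.38: Pab(L + b)/(6LEI) = 35.25/EI
  at Q: point load 113.4 at a = 0.38: Pab(L + a)/(6LEI) = 21.2/EI
  at P: triangular load, peak 24: w₀L³/(45EI) = 14.4/EI
  at Q: triangular load, peak 24: 7w₀L³/(360EI) = 12.6/EI
  θ_P0 = 49.65/EI,  θ_Q0 = 33.8/EI
Flexibility coefficients: a unit moment at one end gives L/(3EI) there and L/(6EI) at the far end, so f₁₁ = f₂₂ = 1/EI and f₁₂ = f₂₁ = 0.5/EI.
Compatibility — zero rotation at each built-in end:
  1 M_P + 0.5 M_Q = 49.65
  0.5 M_P + 1 M_Q = 33.8
Solving the pair gives M_P = 43.67 kN·m and M_Q = 11.97 kN·m (hogging).

M_Q = 11.97 kN·m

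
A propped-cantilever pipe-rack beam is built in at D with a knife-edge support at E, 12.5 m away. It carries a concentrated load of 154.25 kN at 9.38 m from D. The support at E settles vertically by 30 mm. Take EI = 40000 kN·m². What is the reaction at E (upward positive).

R_E = 95.85 kN

Remove the prop at E; the released (primary) structure is a cantilever built in at D.
Downward deflection at the released point E due to the loads:
  point load 154.25 at a = 9.38: Pa²(3L − a)/(6EI) = 63606/EI
Tip deflection under a unit load at E: L³/(3EI) = 651/EI.
With EI = 40000 kN·m²: δ_0 = 1.5901 m and δ_{EE} = 0.016276 m/kN.
Compatibility — the beam at E must follow the support down by 0.03 m: δ_0 − R_E·δ_{EE} = 0.03, so R_E = (1.5901 − 0.03)/0.016276 = 95.85 kN.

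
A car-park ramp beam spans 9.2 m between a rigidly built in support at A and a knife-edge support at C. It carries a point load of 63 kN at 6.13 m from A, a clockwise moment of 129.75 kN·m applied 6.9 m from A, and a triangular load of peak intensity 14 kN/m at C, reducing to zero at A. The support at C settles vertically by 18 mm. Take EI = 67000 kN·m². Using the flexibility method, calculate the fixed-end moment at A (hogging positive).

Release the roller at C. Primary structure: cantilever fixed at A.
Deflection at C on the released cantilever, summing each load's contribution:
  point load 63 at a = 6.13: Pa²(3L − a)/(6EI) = 8471/EI
  clockwise couple 129.75 at a = 6.9: M₀a(2L − a)/(2EI) = 5148/EI
  triangular load, peak 14 at the free end: 11w₀L⁴/(120EI) = 9194/EI
  δ_0 = 22813/EI
Tip deflection under a unit load at C: L³/(3EI) = 259.6/EI.
With EI = 67000 kN·m²: δ_0 = 0.34049 m and δ_{CC} = 0.003874 m/kN.
Compatibility — the beam at C must follow the support down by 0.018 m: δ_0 − R_C·δ_{CC} = 0.018, so R_C = (0.34049 − 0.018)/0.003874 = 83.24 kN.
Moment equilibrium about A: M_A = Σ(load moments about A) − R_C·L = 910.9 − 83.24×9.2 = 145.1 kN·m.

M_A = 145.1 kN·m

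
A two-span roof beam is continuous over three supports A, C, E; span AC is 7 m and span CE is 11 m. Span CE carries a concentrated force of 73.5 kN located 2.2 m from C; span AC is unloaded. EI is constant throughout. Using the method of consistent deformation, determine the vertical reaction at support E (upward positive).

R_E = 8.232 kN

Release continuity at C by inserting a hinge; the redundant is the internal moment M_C. The primary structure is two simply-supported spans AC and CE.
End slopes at the hinge C, treating each span as simply supported:
  span CE: point load 73.5 at a = 2.2: Pab(L + b)/(6LEI) = 426.9/EI
  relative rotation θ_0 = (0 + 426.9)/EI = 426.9/EI
A unit hogging moment at C produces rotation L₁/(3EI) + L₂/(3EI) = 6/EI.
Slope continuity at C: θ_0 = M_C·6/EI, so M_C = 426.9/6 = 71.15 kN·m (hogging).
Span CE, ΣM about E: R_C^{CE}·11 = 646.8 + 71.15, so R_C^{CE} = 65.27 kN and R_E = 73.5 − 65.27 = 8.232 kN.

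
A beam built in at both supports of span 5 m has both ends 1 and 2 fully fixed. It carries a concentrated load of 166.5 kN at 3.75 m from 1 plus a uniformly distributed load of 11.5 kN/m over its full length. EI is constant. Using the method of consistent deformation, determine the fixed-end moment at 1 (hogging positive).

M_1 = 62.98 kN·m

Take the two fixed-end moments M_1, M_2 as redundants; the released structure is the simple span 12.
End rotations of the released simple span under the applied load (×1/EI):
  at 1: point load 166.5 at a = 3.75: Pab(L + b)/(6LEI) = 162.6/EI
  at 2: point load 166.5 at a = 3.75: Pab(L + a)/(6LEI) = 227.6/EI
  at 1: UDL 11.5: wL³/(24EI) = 59.9/EI
  at 2: UDL 11.5: wL³/(24EI) = 59.9/EI
  θ_10 = 222.5/EI,  θ_20 = 287.5/EI
Flexibility coefficients: a unit moment at one end gives L/(3EI) there and L/(6EI) at the far end, so f₁₁ = f₂₂ = 1.667/EI and f₁₂ = f₂₁ = 0.8333/EI.
Compatibility — zero rotation at each built-in end:
  1.667 M_1 + 0.8333 M_2 = 222.5
  0.8333 M_1 + 1.667 M_2 = 287.5
Solving the pair gives M_1 = 62.98 kN·m and M_2 = 141 kN·m (hogging).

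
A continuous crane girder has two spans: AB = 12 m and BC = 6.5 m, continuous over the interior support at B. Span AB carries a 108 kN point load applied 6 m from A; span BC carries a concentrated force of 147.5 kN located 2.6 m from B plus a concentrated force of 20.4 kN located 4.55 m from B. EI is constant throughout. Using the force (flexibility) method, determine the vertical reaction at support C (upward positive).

R_C = 38.1 kN

Release continuity at B by inserting a hinge; the redundant is the internal moment M_B. The primary structure is two simply-supported spans AB and BC.
Rotations at B on the released spans (each span's end-slope, ×1/EI):
  span AB: point load 108 at a = 6: Pab(L + a)/(6LEI) = 972/EI
  span BC: point load 147.5 at a = 2.6: Pab(L + b)/(6LEI) = 398.8/EI
  span BC: point load 20.4 at a = 4.55: Pab(L + b)/(6LEI) = 39.22/EI
  relative rotation θ_0 = (972 + 438.1)/EI = 1410/EI
A unit hogging moment at B produces rotation L₁/(3EI) + L₂/(3EI) = 6.167/EI.
Compatibility: M_B·(L₁+L₂)/(3EI) = θ_0, giving M_B = 228.7 kN·m (hogging).
Span BC, ΣM about C: R_B^{BC}·6.5 = 615 + 228.7, so R_B^{BC} = 129.8 kN and R_C = 167.9 − 129.8 = 38.1 kN.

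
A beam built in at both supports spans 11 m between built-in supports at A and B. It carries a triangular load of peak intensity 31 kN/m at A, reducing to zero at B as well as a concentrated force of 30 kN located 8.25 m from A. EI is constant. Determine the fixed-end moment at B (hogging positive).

M_B = 171.4 kN·m

Release both end moments; the primary structure is a simply-supported span AB with redundants M_A and M_B.
End rotations of the released simple span under the applied load (×1/EI):
  at A: triangular load, peak 31: w₀L³/(45EI) = 916.9/EI
  at B: triangular load, peak 31: 7w₀L³/(360EI) = 802.3/EI
  at A: point load 30 at a = 8.25: Pab(L + b)/(6LEI) = 141.8/EI
  at B: point load 30 at a = 8.25: Pab(L + a)/(6LEI) = 198.5/EI
  θ_A0 = 1059/EI,  θ_B0 = 1001/EI
Flexibility coefficients: a unit moment at one end gives L/(3EI) there and L/(6EI) at the far end, so f₁₁ = f₂₂ = 3.667/EI and f₁₂ = f₂₁ = 1.833/EI.
Compatibility — zero rotation at each built-in end:
  3.667 M_A + 1.833 M_B = 1059
  1.833 M_A + 3.667 M_B = 1001
Solving the pair gives M_A = 203 kN·m and M_B = 171.4 kN·m (hogging).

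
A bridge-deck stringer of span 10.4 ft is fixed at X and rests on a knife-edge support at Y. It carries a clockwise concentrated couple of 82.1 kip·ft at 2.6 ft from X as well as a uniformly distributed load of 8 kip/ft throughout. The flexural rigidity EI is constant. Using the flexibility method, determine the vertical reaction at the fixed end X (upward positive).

Remove the prop at Y; the released (primary) structure is a cantilever built in at X.
Primary-structure tip deflection at Y by superposition:
  clockwise couple 82.1 at a = 2.6: M₀a(2L − a)/(2EI) = 1942/EI
  UDL 8: wL⁴/(8EI) = 11699/EI
  δ_0 = 13641/EI
Tip deflection under a unit load at Y: L³/(3EI) = 375/EI.
Compatibility at Y: δ_0 − R_Y·δ_{YY} = 0, so R_Y = 13641/375 = 36.38 kip.
Vertical equilibrium: R_X = ΣP − R_Y = 83.2 − 36.38 = 46.82 kip.

R_X = 46.82 kip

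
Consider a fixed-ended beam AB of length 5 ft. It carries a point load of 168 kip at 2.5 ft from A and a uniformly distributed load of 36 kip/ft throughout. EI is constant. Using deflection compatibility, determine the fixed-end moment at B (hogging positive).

Take the two fixed-end moments M_A, M_B as redundants; the released structure is the simple span AB.
Simple-span end rotations at A and B under the given loads:
  at A: point load 168 at a = 2.5: Pab(L + b)/(6LEI) = 262.5/EI
  at B: point load 168 at a = 2.5: Pab(L + a)/(6LEI) = 262.5/EI
  at A: UDL 36: wL³/(24EI) = 187.5/EI
  at B: UDL 36: wL³/(24EI) = 187.5/EI
  θ_A0 = 450/EI,  θ_B0 = 450/EI
Flexibility coefficients: a unit moment at one end gives L/(3EI) there and L/(6EI) at the far end, so f₁₁ = f₂₂ = 1.667/EI and f₁₂ = f₂₁ = 0.8333/EI.
Compatibility — zero rotation at each built-in end:
  1.667 M_A + 0.8333 M_B = 450
  0.8333 M_A + 1.667 M_B = 450
Solving the pair gives M_A = 180 kip·ft and M_B = 180 kip·ft (hogging).

M_B = 180 kip·ft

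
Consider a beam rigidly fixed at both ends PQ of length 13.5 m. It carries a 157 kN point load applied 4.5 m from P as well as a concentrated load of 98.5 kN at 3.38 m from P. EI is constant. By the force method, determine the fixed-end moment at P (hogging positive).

Take the two fixed-end moments M_P, M_Q as redundants; the released structure is the simple span PQ.
On the primary (simply-supported) span, the end slopes from the loading are:
  at P: point load 157 at a = 4.5: Pab(L + b)/(6LEI) = 1766/EI
  at Q: point load 157 at a = 4.5: Pab(L + a)/(6LEI) = 1413/EI
  at P: point load 98.5 at a = 3.38: Pab(L + b)/(6LEI) = 982.5/EI
  at Q: point load 98.5 at a = 3.38: Pab(L + a)/(6LEI) = 702.1/EI
  θ_P0 = 2749/EI,  θ_Q0 = 2115/EI
Flexibility coefficients: a unit moment at one end gives L/(3EI) there and L/(6EI) at the far end, so f₁₁ = f₂₂ = 4.5/EI and f₁₂ = f₂₁ = 2.25/EI.
Compatibility — zero rotation at each built-in end:
  4.5 M_P + 2.25 M_Q = 2749
  2.25 M_P + 4.5 M_Q = 2115
Solving the pair gives M_P = 501.1 kN·m and M_Q = 219.5 kN·m (hogging).

M_P = 501.1 kN·m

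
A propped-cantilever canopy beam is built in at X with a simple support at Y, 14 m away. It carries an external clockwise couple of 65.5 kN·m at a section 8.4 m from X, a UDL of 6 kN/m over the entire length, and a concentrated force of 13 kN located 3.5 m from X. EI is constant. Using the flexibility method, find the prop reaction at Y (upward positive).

Choose R_Y as the redundant. The primary structure is the cantilever fixed at X.
Deflection at Y on the released cantilever, summing each load's contribution:
  clockwise couple 65.5 at a = 8.4: M₀a(2L − a)/(2EI) = 5392/EI
  UDL 6: wL⁴/(8EI) = 28812/EI
  point load 13 at a = 3.5: Pa²(3L − a)/(6EI) = 1022/EI
  δ_0 = 35226/EI
Tip deflection under a unit load at Y: L³/(3EI) = 914.7/EI.
The prop prevents deflection at Y: R_Y = δ_0/δ_{YY} = 35226/914.7 = 38.51 kN.

R_Y = 38.51 kN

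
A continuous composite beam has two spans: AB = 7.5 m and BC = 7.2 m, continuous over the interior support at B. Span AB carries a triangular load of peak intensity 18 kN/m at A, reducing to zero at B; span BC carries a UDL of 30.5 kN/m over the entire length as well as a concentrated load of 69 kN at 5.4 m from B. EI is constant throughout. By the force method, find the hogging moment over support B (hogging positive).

M_B = 155.5 kN·m

Release continuity at B by inserting a hinge; the redundant is the internal moment M_B. The primary structure is two simply-supported spans AB and BC.
Rotations at B on the released spans (each span's end-slope, ×1/EI):
  span AB: triangular load, peak 18: 7w₀L³/(360EI) = 147.7/EI
  span BC: UDL 30.5: wL³/(24EI) = 474.3/EI
  span BC: point load 69 at a = 5.4: Pab(L + b)/(6LEI) = 139.7/EI
  relative rotation θ_0 = (147.7 + 614.1)/EI = 761.7/EI
A unit hogging moment at B produces rotation L₁/(3EI) + L₂/(3EI) = 4.9/EI.
Compatibility: M_B·(L₁+L₂)/(3EI) = θ_0, giving M_B = 155.5 kN·m (hogging).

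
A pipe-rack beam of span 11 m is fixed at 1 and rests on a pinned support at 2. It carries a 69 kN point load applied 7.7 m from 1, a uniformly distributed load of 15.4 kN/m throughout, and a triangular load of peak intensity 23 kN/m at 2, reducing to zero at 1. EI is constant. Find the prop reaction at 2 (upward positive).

Take the reaction at 2 as the redundant and release it; the primary structure is a cantilever fixed at 1.
Primary-structure tip deflection at 2 by superposition:
  point load 69 at a = 7.7: Pa²(3L − a)/(6EI) = 17250/EI
  UDL 15.4: wL⁴/(8EI) = 28184/EI
  triangular load, peak 23 at the free end: 11w₀L⁴/(120EI) = 30868/EI
  δ_0 = 76302/EI
Tip deflection under a unit load at 2: L³/(3EI) = 443.7/EI.
Compatibility at 2: δ_0 − R_2·δ_{22} = 0, so R_2 = 76302/443.7 = 172 kN.

R_2 = 172 kN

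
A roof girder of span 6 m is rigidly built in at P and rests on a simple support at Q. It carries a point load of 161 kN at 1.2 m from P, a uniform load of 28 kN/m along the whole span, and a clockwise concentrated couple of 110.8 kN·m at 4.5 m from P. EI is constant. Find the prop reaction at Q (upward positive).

R_Q = 97.98 kN

Choose R_Q as the redundant. The primary structure is the cantilever fixed at P.
Primary-structure tip deflection at Q by superposition:
  point load 161 at a = 1.2: Pa²(3L − a)/(6EI) = 649.2/EI
  UDL 28: wL⁴/(8EI) = 4536/EI
  clockwise couple 110.8 at a = 4.5: M₀a(2L − a)/(2EI) = 1870/EI
  δ_0 = 7055/EI
Tip deflection under a unit load at Q: L³/(3EI) = 72/EI.
Compatibility at Q: δ_0 − R_Q·δ_{QQ} = 0, so R_Q = 7055/72 = 97.98 kN.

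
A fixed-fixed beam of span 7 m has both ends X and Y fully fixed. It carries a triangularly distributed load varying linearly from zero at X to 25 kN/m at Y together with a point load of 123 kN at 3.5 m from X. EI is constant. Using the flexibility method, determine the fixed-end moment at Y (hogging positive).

Release both end moments; the primary structure is a simply-supported span XY with redundants M_X and M_Y.
End rotations of the released simple span under the applied load (×1/EI):
  at X: triangular load, peak 25: 7w₀L³/(360EI) = 166.7/EI
  at Y: triangular load, peak 25: w₀L³/(45EI) = 190.6/EI
  at X: point load 123 at a = 3.5: Pab(L + b)/(6LEI) = 376.7/EI
  at Y: point load 123 at a = 3.5: Pab(L + a)/(6LEI) = 376.7/EI
  θ_X0 = 543.4/EI,  θ_Y0 = 567.2/EI
Flexibility coefficients: a unit moment at one end gives L/(3EI) there and L/(6EI) at the far end, so f₁₁ = f₂₂ = 2.333/EI and f₁₂ = f₂₁ = 1.167/EI.
Compatibility — zero rotation at each built-in end:
  2.333 M_X + 1.167 M_Y = 543.4
  1.167 M_X + 2.333 M_Y = 567.2
Solving the pair gives M_X = 148.5 kN·m and M_Y = 168.9 kN·m (hogging).

M_Y = 168.9 kN·m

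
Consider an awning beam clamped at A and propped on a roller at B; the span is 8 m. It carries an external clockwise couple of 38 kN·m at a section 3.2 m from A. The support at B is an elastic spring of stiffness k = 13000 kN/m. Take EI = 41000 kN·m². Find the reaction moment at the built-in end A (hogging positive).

M_A = 2.182 kN·m

Choose R_B as the redundant. The primary structure is the cantilever fixed at A.
Deflection at B on the released cantilever, summing each load's contribution:
  clockwise couple 38 at a = 3.2: M₀a(2L − a)/(2EI) = 778.2/EI
Flexibility coefficient — unit upward force at B: δ_{BB} = L³/(3EI) = 170.7/EI.
With EI = 41000 kN·m²: δ_0 = 0.018981 m and δ_{BB} = 0.004163 m/kN.
Compatibility — the spring shortens by R_B/k under the reaction it provides: δ_0 − R_B·δ_{BB} = R_B/k. With 1/k = 0.000077 m/kN, R_B = δ_0 / (δ_{BB} + 1/k) = 0.018981 / (0.004163 + 0.000077) = 4.477 kN.
Moment equilibrium about A: M_A = Σ(load moments about A) − R_B·L = 38 − 4.477×8 = 2.182 kN·m.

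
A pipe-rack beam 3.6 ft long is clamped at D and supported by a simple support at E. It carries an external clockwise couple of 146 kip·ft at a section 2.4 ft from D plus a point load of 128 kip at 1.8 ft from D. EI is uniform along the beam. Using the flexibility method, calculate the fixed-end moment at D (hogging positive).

Remove the prop at E; the released (primary) structure is a cantilever built in at D.
Free-end deflection of the primary structure under the applied loading (downward +):
  clockwise couple 146 at a = 2.4: M₀a(2L − a)/(2EI) = 841/EI
  point load 128 at a = 1.8: Pa²(3L − a)/(6EI) = 622.1/EI
  δ_0 = 1463/EI
Tip deflection under a unit load at E: L³/(3EI) = 15.55/EI.
The prop prevents deflection at E: R_E = δ_0/δ_{EE} = 1463/15.55 = 94.07 kip.
Moment equilibrium about D: M_D = Σ(load moments about D) − R_E·L = 376.4 − 94.07×3.6 = 37.73 kip·ft.

M_D = 37.73 kip·ft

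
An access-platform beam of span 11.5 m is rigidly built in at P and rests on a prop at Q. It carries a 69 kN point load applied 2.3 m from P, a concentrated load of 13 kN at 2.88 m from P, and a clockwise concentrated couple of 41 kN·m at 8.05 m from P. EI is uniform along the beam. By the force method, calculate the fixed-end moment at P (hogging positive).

Release the roller at Q. Primary structure: cantilever fixed at P.
Downward deflection at the released point Q due to the loads:
  point load 69 at a = 2.3: Pa²(3L − a)/(6EI) = 1959/EI
  point load 13 at a = 2.88: Pa²(3L − a)/(6EI) = 568.2/EI
  clockwise couple 41 at a = 8.05: M₀a(2L − a)/(2EI) = 2467/EI
  δ_0 = 4994/EI
Flexibility coefficient — unit upward force at Q: δ_{QQ} = L³/(3EI) = 507/EI.
The prop prevents deflection at Q: R_Q = δ_0/δ_{QQ} = 4994/507 = 9.851 kN.
Moment equilibrium about P: M_P = Σ(load moments about P) − R_Q·L = 237.1 − 9.851×11.5 = 123.8 kN·m.

M_P = 123.8 kN·m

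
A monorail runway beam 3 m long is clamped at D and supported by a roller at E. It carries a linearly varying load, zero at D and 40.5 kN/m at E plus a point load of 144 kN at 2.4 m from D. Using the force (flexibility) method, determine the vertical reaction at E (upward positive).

R_E = 134.8 kN

Remove the prop at E; the released (primary) structure is a cantilever built in at D.
Deflection at E on the released cantilever, summing each load's contribution:
  triangular load, peak 40.5 at the free end: 11w₀L⁴/(120EI) = 300.7/EI
  point load 144 at a = 2.4: Pa²(3L − a)/(6EI) = 912.4/EI
  δ_0 = 1213/EI
Tip deflection under a unit load at E: L³/(3EI) = 9/EI.
Compatibility at E: δ_0 − R_E·δ_{EE} = 0, so R_E = 1213/9 = 134.8 kN.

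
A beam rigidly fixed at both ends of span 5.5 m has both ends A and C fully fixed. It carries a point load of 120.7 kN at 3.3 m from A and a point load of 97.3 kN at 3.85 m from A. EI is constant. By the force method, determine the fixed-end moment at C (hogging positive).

M_C = 174.3 kN·m

Release both end moments; the primary structure is a simply-supported span AC with redundants M_A and M_C.
End rotations of the released simple span under the applied load (×1/EI):
  at A: point load 120.7 at a = 3.3: Pab(L + b)/(6LEI) = 204.5/EI
  at C: point load 120.7 at a = 3.3: Pab(L + a)/(6LEI) = 233.7/EI
  at A: point load 97.3 at a = 3.85: Pab(L + b)/(6LEI) = 133.9/EI
  at C: point load 97.3 at a = 3.85: Pab(L + a)/(6LEI) = 175.1/EI
  θ_A0 = 338.4/EI,  θ_C0 = 408.8/EI
Flexibility coefficients: a unit moment at one end gives L/(3EI) there and L/(6EI) at the far end, so f₁₁ = f₂₂ = 1.833/EI and f₁₂ = f₂₁ = 0.9167/EI.
Compatibility — zero rotation at each built-in end:
  1.833 M_A + 0.9167 M_C = 338.4
  0.9167 M_A + 1.833 M_C = 408.8
Solving the pair gives M_A = 97.44 kN·m and M_C = 174.3 kN·m (hogging).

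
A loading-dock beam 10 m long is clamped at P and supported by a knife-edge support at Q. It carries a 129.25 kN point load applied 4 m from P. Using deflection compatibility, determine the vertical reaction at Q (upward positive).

R_Q = 26.88 kN

Take the reaction at Q as the redundant and release it; the primary structure is a cantilever fixed at P.
Free-end deflection of the primary structure under the applied loading (downward +):
  point load 129.25 at a = 4: Pa²(3L − a)/(6EI) = 8961/EI
Flexibility coefficient — unit upward force at Q: δ_{QQ} = L³/(3EI) = 333.3/EI.
The prop prevents deflection at Q: R_Q = δ_0/δ_{QQ} = 8961/333.3 = 26.88 kN.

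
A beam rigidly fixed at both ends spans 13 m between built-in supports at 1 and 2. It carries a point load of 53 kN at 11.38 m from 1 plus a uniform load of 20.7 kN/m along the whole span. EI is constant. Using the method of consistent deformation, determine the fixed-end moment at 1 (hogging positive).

Take the two fixed-end moments M_1, M_2 as redundants; the released structure is the simple span 12.
Simple-span end rotations at 1 and 2 under the given loads:
  at 1: point load 53 at a = 11.38: Pab(L + b)/(6LEI) = 183.1/EI
  at 2: point load 53 at a = 11.38: Pab(L + a)/(6LEI) = 305.4/EI
  at 1: UDL 20.7: wL³/(24EI) = 1895/EI
  at 2: UDL 20.7: wL³/(24EI) = 1895/EI
  θ_10 = 2078/EI,  θ_20 = 2200/EI
Flexibility coefficients: a unit moment at one end gives L/(3EI) there and L/(6EI) at the far end, so f₁₁ = f₂₂ = 4.333/EI and f₁₂ = f₂₁ = 2.167/EI.
Compatibility — zero rotation at each built-in end:
  4.333 M_1 + 2.167 M_2 = 2078
  2.167 M_1 + 4.333 M_2 = 2200
Solving the pair gives M_1 = 300.9 kN·m and M_2 = 357.3 kN·m (hogging).

M_1 = 300.9 kN·m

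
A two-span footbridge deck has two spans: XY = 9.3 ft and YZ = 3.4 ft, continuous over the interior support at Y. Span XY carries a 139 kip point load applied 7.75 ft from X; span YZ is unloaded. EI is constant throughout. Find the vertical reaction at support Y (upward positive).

Take M_Y as the redundant. Released structure: two simple spans XY and YZ with a hinge at Y.
End slopes at the hinge Y, treating each span as simply supported:
  span XY: point load 139 at a = 7.75: Pab(L + a)/(6LEI) = 510.2/EI
  relative rotation θ_0 = (510.2 + 0)/EI = 510.2/EI
A unit hogging moment at Y produces rotation L₁/(3EI) + L₂/(3EI) = 4.233/EI.
Slope continuity at Y: θ_0 = M_Y·4.233/EI, so M_Y = 510.2/4.233 = 120.5 kip·ft (hogging).
Span XY, ΣM about X with M_Y applied at Y: R_Y^{XY}·9.3 = 1077 + 120.5, so R_Y^{XY} = 128.8 kip and R_X = 139 − 128.8 = 10.21 kip.
Span YZ, ΣM about Z: R_Y^{YZ}·3.4 = 0 + 120.5, so R_Y^{YZ} = 35.45 kip and R_Z = 0 − 35.45 = -35.45 kip.
R_Y = 128.8 + 35.45 = 164.2 kip.

R_Y = 164.2 kip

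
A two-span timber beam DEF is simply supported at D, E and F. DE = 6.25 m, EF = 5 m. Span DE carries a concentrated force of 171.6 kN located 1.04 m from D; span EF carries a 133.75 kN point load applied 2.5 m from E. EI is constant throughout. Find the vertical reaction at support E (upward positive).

R_E = 132.8 kN

Take M_E as the redundant. Released structure: two simple spans DE and EF with a hinge at E.
Rotations at E on the released spans (each span's end-slope, ×1/EI):
  span DE: point load 171.6 at a = 1.04: Pab(L + a)/(6LEI) = 180.8/EI
  span EF: point load 133.75 at a = 2.5: Pab(L + b)/(6LEI) = 209/EI
  relative rotation θ_0 = (180.8 + 209)/EI = 389.7/EI
A unit hogging moment at E produces rotation L₁/(3EI) + L₂/(3EI) = 3.75/EI.
Compatibility: M_E·(L₁+L₂)/(3EI) = θ_0, giving M_E = 103.9 kN·m (hogging).
Span DE, ΣM about D with M_E applied at E: R_E^{DE}·6.25 = 178.5 + 103.9, so R_E^{DE} = 45.18 kN and R_D = 171.6 − 45.18 = 126.4 kN.
Span EF, ΣM about F: R_E^{EF}·5 = 334.4 + 103.9, so R_E^{EF} = 87.66 kN and R_F = 133.8 − 87.66 = 46.09 kN.
R_E = 45.18 + 87.66 = 132.8 kN.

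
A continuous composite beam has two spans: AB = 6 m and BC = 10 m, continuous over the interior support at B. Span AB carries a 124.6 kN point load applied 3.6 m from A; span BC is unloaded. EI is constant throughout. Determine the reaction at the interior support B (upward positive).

Insert a hinge at B; M_B is the redundant, and each span becomes simply supported.
Rotations at B on the released spans (each span's end-slope, ×1/EI):
  span AB: point load 124.6 at a = 3.6: Pab(L + a)/(6LEI) = 287.1/EI
  relative rotation θ_0 = (287.1 + 0)/EI = 287.1/EI
A unit hogging moment at B produces rotation L₁/(3EI) + L₂/(3EI) = 5.333/EI.
Compatibility: M_B·(L₁+L₂)/(3EI) = θ_0, giving M_B = 53.83 kN·m (hogging).
Span AB, ΣM about A with M_B applied at B: R_B^{AB}·6 = 448.6 + 53.83, so R_B^{AB} = 83.73 kN and R_A = 124.6 − 83.73 = 40.87 kN.
Span BC, ΣM about C: R_B^{BC}·10 = 0 + 53.83, so R_B^{BC} = 5.383 kN and R_C = 0 − 5.383 = -5.383 kN.
R_B = 83.73 + 5.383 = 89.11 kN.

R_B = 89.11 kN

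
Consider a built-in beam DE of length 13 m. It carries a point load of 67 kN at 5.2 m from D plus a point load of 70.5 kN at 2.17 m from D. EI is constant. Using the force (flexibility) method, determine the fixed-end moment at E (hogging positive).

M_E = 104.9 kN·m

Take the two fixed-end moments M_D, M_E as redundants; the released structure is the simple span DE.
On the primary (simply-supported) span, the end slopes from the loading are:
  at D: point load 67 at a = 5.2: Pab(L + b)/(6LEI) = 724.7/EI
  at E: point load 67 at a = 5.2: Pab(L + a)/(6LEI) = 634.1/EI
  at D: point load 70.5 at a = 2.17: Pab(L + b)/(6LEI) = 506.2/EI
  at E: point load 70.5 at a = 2.17: Pab(L + a)/(6LEI) = 322.2/EI
  θ_D0 = 1231/EI,  θ_E0 = 956.3/EI
Flexibility coefficients: a unit moment at one end gives L/(3EI) there and L/(6EI) at the far end, so f₁₁ = f₂₂ = 4.333/EI and f₁₂ = f₂₁ = 2.167/EI.
Compatibility — zero rotation at each built-in end:
  4.333 M_D + 2.167 M_E = 1231
  2.167 M_D + 4.333 M_E = 956.3
Solving the pair gives M_D = 231.6 kN·m and M_E = 104.9 kN·m (hogging).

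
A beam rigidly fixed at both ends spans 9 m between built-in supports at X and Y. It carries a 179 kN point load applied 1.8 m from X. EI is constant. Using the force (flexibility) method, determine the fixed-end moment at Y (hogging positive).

M_Y = 51.55 kN·m

Take the two fixed-end moments M_X, M_Y as redundants; the released structure is the simple span XY.
On the primary (simply-supported) span, the end slopes from the loading are:
  at X: point load 179 at a = 1.8: Pab(L + b)/(6LEI) = 696/EI
  at Y: point load 179 at a = 1.8: Pab(L + a)/(6LEI) = 464/EI
  θ_X0 = 696/EI,  θ_Y0 = 464/EI
Flexibility coefficients: a unit moment at one end gives L/(3EI) there and L/(6EI) at the far end, so f₁₁ = f₂₂ = 3/EI and f₁₂ = f₂₁ = 1.5/EI.
Compatibility — zero rotation at each built-in end:
  3 M_X + 1.5 M_Y = 696
  1.5 M_X + 3 M_Y = 464
Solving the pair gives M_X = 206.2 kN·m and M_Y = 51.55 kN·m (hogging).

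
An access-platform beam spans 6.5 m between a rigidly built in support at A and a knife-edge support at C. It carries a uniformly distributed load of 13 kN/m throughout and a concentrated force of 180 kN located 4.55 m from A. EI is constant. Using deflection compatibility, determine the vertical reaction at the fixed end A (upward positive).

R_A = 131.4 kN

Choose R_C as the redundant. The primary structure is the cantilever fixed at A.
Deflection at C on the released cantilever, summing each load's contribution:
  UDL 13: wL⁴/(8EI) = 2901/EI
  point load 180 at a = 4.55: Pa²(3L − a)/(6EI) = 9285/EI
  δ_0 = 12186/EI
Flexibility coefficient — unit upward force at C: δ_{CC} = L³/(3EI) = 91.54/EI.
Compatibility at C: δ_0 − R_C·δ_{CC} = 0, so R_C = 12186/91.54 = 133.1 kN.
Vertical equilibrium: R_A = ΣP − R_C = 264.5 − 133.1 = 131.4 kN.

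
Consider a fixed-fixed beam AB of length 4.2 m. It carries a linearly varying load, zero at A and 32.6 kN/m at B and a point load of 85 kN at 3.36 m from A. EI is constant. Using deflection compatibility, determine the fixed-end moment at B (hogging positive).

M_B = 74.45 kN·m

Release both end moments; the primary structure is a simply-supported span AB with redundants M_A and M_B.
On the primary (simply-supported) span, the end slopes from the loading are:
  at A: triangular load, peak 32.6: 7w₀L³/(360EI) = 46.96/EI
  at B: triangular load, peak 32.6: w₀L³/(45EI) = 53.67/EI
  at A: point load 85 at a = 3.36: Pab(L + b)/(6LEI) = 47.98/EI
  at B: point load 85 at a = 3.36: Pab(L + a)/(6LEI) = 71.97/EI
  θ_A0 = 94.94/EI,  θ_B0 = 125.6/EI
Flexibility coefficients: a unit moment at one end gives L/(3EI) there and L/(6EI) at the far end, so f₁₁ = f₂₂ = 1.4/EI and f₁₂ = f₂₁ = 0.7/EI.
Compatibility — zero rotation at each built-in end:
  1.4 M_A + 0.7 M_B = 94.94
  0.7 M_A + 1.4 M_B = 125.6
Solving the pair gives M_A = 30.59 kN·m and M_B = 74.45 kN·m (hogging).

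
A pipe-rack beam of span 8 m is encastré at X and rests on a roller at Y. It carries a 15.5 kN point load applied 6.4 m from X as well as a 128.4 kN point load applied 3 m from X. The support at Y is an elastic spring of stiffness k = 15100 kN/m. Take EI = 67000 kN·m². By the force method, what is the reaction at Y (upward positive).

R_Y = 33.73 kN

Take the reaction at Y as the redundant and release it; the primary structure is a cantilever fixed at X.
Primary-structure tip deflection at Y by superposition:
  point load 15.5 at a = 6.4: Pa²(3L − a)/(6EI) = 1862/EI
  point load 128.4 at a = 3: Pa²(3L − a)/(6EI) = 4045/EI
  δ_0 = 5907/EI
Tip deflection under a unit load at Y: L³/(3EI) = 170.7/EI.
With EI = 67000 kN·m²: δ_0 = 0.088163 m and δ_{YY} = 0.002547 m/kN.
Compatibility — the spring shortens by R_Y/k under the reaction it provides: δ_0 − R_Y·δ_{YY} = R_Y/k. With 1/k = 0.000066 m/kN, R_Y = δ_0 / (δ_{YY} + 1/k) = 0.088163 / (0.002547 + 0.000066) = 33.73 kN.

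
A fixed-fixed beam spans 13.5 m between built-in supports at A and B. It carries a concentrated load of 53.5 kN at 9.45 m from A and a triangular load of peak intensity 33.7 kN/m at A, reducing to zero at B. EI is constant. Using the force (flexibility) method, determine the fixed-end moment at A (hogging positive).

Take the two fixed-end moments M_A, M_B as redundants; the released structure is the simple span AB.
Simple-span end rotations at A and B under the given loads:
  at A: point load 53.5 at a = 9.45: Pab(L + b)/(6LEI) = 443.6/EI
  at B: point load 53.5 at a = 9.45: Pab(L + a)/(6LEI) = 580.1/EI
  at A: triangular load, peak 33.7: w₀L³/(45EI) = 1843/EI
  at B: triangular load, peak 33.7: 7w₀L³/(360EI) = 1612/EI
  θ_A0 = 2286/EI,  θ_B0 = 2192/EI
Flexibility coefficients: a unit moment at one end gives L/(3EI) there and L/(6EI) at the far end, so f₁₁ = f₂₂ = 4.5/EI and f₁₂ = f₂₁ = 2.25/EI.
Compatibility — zero rotation at each built-in end:
  4.5 M_A + 2.25 M_B = 2286
  2.25 M_A + 4.5 M_B = 2192
Solving the pair gives M_A = 352.6 kN·m and M_B = 310.9 kN·m (hogging).

M_A = 352.6 kN·m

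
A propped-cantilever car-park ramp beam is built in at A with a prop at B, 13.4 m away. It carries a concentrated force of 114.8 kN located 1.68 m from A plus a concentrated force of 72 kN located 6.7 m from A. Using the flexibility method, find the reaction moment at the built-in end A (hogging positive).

M_A = 339 kN·m

Release the roller at B. Primary structure: cantilever fixed at A.
Downward deflection at the released point B due to the loads:
  point load 114.8 at a = 1.68: Pa²(3L − a)/(6EI) = 2080/EI
  point load 72 at a = 6.7: Pa²(3L − a)/(6EI) = 18046/EI
  δ_0 = 20126/EI
Tip deflection under a unit load at B: L³/(3EI) = 802/EI.
The prop prevents deflection at B: R_B = δ_0/δ_{BB} = 20126/802 = 25.09 kN.
Moment equilibrium about A: M_A = Σ(load moments about A) − R_B·L = 675.3 − 25.09×13.4 = 339 kN·m.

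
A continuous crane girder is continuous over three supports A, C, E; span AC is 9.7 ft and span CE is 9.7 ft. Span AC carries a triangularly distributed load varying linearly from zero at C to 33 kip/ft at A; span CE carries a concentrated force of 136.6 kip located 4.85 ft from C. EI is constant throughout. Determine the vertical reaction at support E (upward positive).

R_E = 46.16 kip

Take M_C as the redundant. Released structure: two simple spans AC and CE with a hinge at C.
Rotations at C on the released spans (each span's end-slope, ×1/EI):
  span AC: triangular load, peak 33: 7w₀L³/(360EI) = 585.6/EI
  span CE: point load 136.6 at a = 4.85: Pab(L + b)/(6LEI) = 803.3/EI
  relative rotation θ_0 = (585.6 + 803.3)/EI = 1389/EI
A unit hogging moment at C produces rotation L₁/(3EI) + L₂/(3EI) = 6.467/EI.
Compatibility: M_C·(L₁+L₂)/(3EI) = θ_0, giving M_C = 214.8 kip·ft (hogging).
Span CE, ΣM about E: R_C^{CE}·9.7 = 662.5 + 214.8, so R_C^{CE} = 90.44 kip and R_E = 136.6 − 90.44 = 46.16 kip.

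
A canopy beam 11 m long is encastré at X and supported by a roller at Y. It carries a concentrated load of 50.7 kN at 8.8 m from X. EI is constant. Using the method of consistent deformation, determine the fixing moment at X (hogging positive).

Choose R_Y as the redundant. The primary structure is the cantilever fixed at X.
Downward deflection at the released point Y due to the loads:
  point load 50.7 at a = 8.8: Pa²(3L − a)/(6EI) = 15836/EI
Tip deflection under a unit load at Y: L³/(3EI) = 443.7/EI.
The prop prevents deflection at Y: R_Y = δ_0/δ_{YY} = 15836/443.7 = 35.69 kN.
Moment equilibrium about X: M_X = Σ(load moments about X) − R_Y·L = 446.2 − 35.69×11 = 53.54 kN·m.

M_X = 53.54 kN·m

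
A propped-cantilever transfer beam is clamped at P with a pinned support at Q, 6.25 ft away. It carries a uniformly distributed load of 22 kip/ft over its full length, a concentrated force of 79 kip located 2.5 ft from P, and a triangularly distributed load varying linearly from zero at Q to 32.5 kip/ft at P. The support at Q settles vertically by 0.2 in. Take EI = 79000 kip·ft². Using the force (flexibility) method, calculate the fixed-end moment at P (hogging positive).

Release the roller at Q. Primary structure: cantilever fixed at P.
Primary-structure tip deflection at Q by superposition:
  UDL 22: wL⁴/(8EI) = 4196/EI
  point load 79 at a = 2.5: Pa²(3L − a)/(6EI) = 1337/EI
  triangular load, peak 32.5 at the fixed end: w₀L⁴/(30EI) = 1653/EI
  δ_0 = 7186/EI
Tip deflection under a unit load at Q: L³/(3EI) = 81.38/EI.
With EI = 79000 kip·ft²: δ_0 = 0.090968 ft and δ_{QQ} = 0.00103 ft/kip.
Compatibility — the beam at Q must follow the support down by 0.01667 ft: δ_0 − R_Q·δ_{QQ} = 0.01667, so R_Q = (0.090968 − 0.01667)/0.00103 = 72.13 kip.
Moment equilibrium about P: M_P = Σ(load moments about P) − R_Q·L = 838.8 − 72.13×6.25 = 388 kip·ft.

M_P = 388 kip·ft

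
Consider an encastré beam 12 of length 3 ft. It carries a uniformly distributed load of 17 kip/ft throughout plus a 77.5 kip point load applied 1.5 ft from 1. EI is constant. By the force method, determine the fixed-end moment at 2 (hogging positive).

M_2 = 41.81 kip·ft

Release both end moments; the primary structure is a simply-supported span 12 with redundants M_1 and M_2.
Simple-span end rotations at 1 and 2 under the given loads:
  at 1: UDL 17: wL³/(24EI) = 19.12/EI
  at 2: UDL 17: wL³/(24EI) = 19.12/EI
  at 1: point load 77.5 at a = 1.5: Pab(L + b)/(6LEI) = 43.59/EI
  at 2: point load 77.5 at a = 1.5: Pab(L + a)/(6LEI) = 43.59/EI
  θ_10 = 62.72/EI,  θ_20 = 62.72/EI
Flexibility coefficients: a unit moment at one end gives L/(3EI) there and L/(6EI) at the far end, so f₁₁ = f₂₂ = 1/EI and f₁₂ = f₂₁ = 0.5/EI.
Compatibility — zero rotation at each built-in end:
  1 M_1 + 0.5 M_2 = 62.72
  0.5 M_1 + 1 M_2 = 62.72
Solving the pair gives M_1 = 41.81 kip·ft and M_2 = 41.81 kip·ft (hogging).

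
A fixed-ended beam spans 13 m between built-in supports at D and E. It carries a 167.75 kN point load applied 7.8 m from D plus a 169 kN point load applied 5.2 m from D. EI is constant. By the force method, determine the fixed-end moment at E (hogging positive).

M_E = 524.9 kN·m

Release both end moments; the primary structure is a simply-supported span DE with redundants M_D and M_E.
Simple-span end rotations at D and E under the given loads:
  at D: point load 167.75 at a = 7.8: Pab(L + b)/(6LEI) = 1588/EI
  at E: point load 167.75 at a = 7.8: Pab(L + a)/(6LEI) = 1814/EI
  at D: point load 169 at a = 5.2: Pab(L + b)/(6LEI) = 1828/EI
  at E: point load 169 at a = 5.2: Pab(L + a)/(6LEI) = 1599/EI
  θ_D0 = 3415/EI,  θ_E0 = 3414/EI
Flexibility coefficients: a unit moment at one end gives L/(3EI) there and L/(6EI) at the far end, so f₁₁ = f₂₂ = 4.333/EI and f₁₂ = f₂₁ = 2.167/EI.
Compatibility — zero rotation at each built-in end:
  4.333 M_D + 2.167 M_E = 3415
  2.167 M_D + 4.333 M_E = 3414
Solving the pair gives M_D = 525.7 kN·m and M_E = 524.9 kN·m (hogging).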